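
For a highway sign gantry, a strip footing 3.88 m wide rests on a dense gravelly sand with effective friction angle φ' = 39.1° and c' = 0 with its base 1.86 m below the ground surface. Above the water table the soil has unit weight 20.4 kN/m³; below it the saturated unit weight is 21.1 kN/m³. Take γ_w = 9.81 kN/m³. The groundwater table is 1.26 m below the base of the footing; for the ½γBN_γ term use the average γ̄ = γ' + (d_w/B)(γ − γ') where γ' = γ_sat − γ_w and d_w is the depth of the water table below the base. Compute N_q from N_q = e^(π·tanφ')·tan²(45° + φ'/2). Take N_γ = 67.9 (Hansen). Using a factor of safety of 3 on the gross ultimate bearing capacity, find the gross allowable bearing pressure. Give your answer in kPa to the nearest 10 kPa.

N_q = e^(π·tan39.1°)·tan²(64.55°) = 56.72.
Overburden at base level: q = 20.4 × 1.86 = 37.944 kPa.
The water table is 1.26 m below the base (< B = 3.88 m), so the ½γBN_γ term uses γ̄ = γ' + (d_w/B)(γ − γ') = 11.29 + (1.26/3.88)(20.4 − 11.29) = 14.248 kN/m³.
Surcharge term q·N_q = 37.944 × 56.723 = 2152.3 kPa; self-weight term 0.5·γ·B·N_γ = 0.5 × 14.248 × 3.88 × 67.9 = 1876.9 kPa.
q_ult = 2152.3 + 1876.9 = 4029.2 kPa.
q_all = 4029.2 / 3 = 1343.1 kPa.

q_all ≈ 1340 kPa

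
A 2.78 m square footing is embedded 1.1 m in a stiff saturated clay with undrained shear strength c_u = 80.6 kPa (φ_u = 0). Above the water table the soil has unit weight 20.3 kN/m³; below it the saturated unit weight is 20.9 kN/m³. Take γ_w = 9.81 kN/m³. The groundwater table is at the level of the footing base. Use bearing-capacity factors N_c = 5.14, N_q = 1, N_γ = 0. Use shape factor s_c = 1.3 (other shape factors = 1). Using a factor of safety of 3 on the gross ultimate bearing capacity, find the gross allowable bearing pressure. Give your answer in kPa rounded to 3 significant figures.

q_all ≈ 187 kPa

q = γ·D_f = 20.3 × 1.1 = 22.33 kPa.
c·N_c·s_c = 80.6 × 5.14 × 1.3 = 538.57 kPa
q·N_q = 22.33 × 1 = 22.33 kPa
q_ult = 538.57 + 22.33 = 560.9 kPa.
q_all = 560.9 / 3 = 186.97 kPa.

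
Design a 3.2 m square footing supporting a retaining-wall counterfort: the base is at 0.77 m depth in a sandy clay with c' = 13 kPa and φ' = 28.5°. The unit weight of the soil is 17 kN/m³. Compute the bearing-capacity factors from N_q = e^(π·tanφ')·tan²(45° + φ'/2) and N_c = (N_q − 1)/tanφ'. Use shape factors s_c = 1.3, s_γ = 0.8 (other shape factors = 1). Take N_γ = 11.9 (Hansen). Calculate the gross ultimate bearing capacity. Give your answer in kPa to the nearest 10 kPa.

q_ult ≈ 920 kPa

tan28.5° = 0.543, so N_q = e^(π×0.543)·tan²(59.25°) = 5.505 × 2.825 = 15.55.
N_c = (15.55 − 1)/tan28.5° = 26.81.
Effective surcharge at the founding depth q = γ·D_f = 17 × 0.77 = 13.09 kPa.
q_ult = c·N_c·s_c + q·N_q + 0.5·γ·B·N_γ·s_γ
     = 13 × 26.806 × 1.3 + 13.09 × 15.554 + 0.5 × 17 × 3.2 × 11.9 × 0.8
     = 453.02 + 203.61 + 258.94 = 915.57 kPa.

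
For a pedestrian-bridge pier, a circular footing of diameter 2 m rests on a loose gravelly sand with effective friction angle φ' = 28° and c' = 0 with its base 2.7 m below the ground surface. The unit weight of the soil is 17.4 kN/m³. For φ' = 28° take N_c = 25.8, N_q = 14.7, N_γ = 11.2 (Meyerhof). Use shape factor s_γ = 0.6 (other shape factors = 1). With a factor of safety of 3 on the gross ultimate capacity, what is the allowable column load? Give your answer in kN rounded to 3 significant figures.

Effective surcharge at the founding depth q = γ·D_f = 17.4 × 2.7 = 46.98 kPa.
q_ult = q·N_q + 0.5·γ·B·N_γ·s_γ
     = 46.98 × 14.7 + 0.5 × 17.4 × 2 × 11.2 × 0.6
     = 690.61 + 116.93 = 807.53 kPa.
Gross allowable pressure q_all = 807.53 / 3 = 269.18 kPa.
Footing area = 3.1416 m², so allowable column load = 269.18 × 3.1416 = 845.65 kN.

P_all ≈ 846 kN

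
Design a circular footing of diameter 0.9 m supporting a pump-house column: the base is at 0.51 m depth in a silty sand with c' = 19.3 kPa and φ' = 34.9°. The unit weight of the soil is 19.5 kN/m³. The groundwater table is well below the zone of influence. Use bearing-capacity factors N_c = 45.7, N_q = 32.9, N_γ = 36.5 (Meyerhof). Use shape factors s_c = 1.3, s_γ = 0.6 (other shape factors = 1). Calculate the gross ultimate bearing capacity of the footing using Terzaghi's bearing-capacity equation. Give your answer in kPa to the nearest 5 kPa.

q_ult ≈ 1665 kPa

Overburden at base level: q = 19.5 × 0.51 = 9.945 kPa.
Cohesion term c·N_c·s_c = 19.3 × 45.7 × 1.3 = 1146.6 kPa; surcharge term q·N_q = 9.945 × 32.9 = 327.19 kPa; self-weight term 0.5·γ·B·N_γ·s_γ = 0.5 × 19.5 × 0.9 × 36.5 × 0.6 = 192.17 kPa.
q_ult = 1146.6 + 327.19 + 192.17 = 1666 kPa.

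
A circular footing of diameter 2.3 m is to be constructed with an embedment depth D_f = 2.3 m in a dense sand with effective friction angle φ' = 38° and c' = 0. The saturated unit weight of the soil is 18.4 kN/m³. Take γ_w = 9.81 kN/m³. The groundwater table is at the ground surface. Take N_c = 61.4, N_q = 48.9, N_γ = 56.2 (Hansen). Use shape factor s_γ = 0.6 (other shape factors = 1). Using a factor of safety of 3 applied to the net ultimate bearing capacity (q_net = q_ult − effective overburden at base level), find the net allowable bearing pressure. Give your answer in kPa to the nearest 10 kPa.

Water table at ground surface, so effective unit weight γ' = 18.4 − 9.81 = 8.59 kN/m³ is used throughout; overburden q = 8.59 × 2.3 = 19.757 kPa; the same γ' applies in the ½γBN_γ term.
Surcharge term q·N_q = 19.757 × 48.9 = 966.12 kPa; self-weight term 0.5·γ·B·N_γ·s_γ = 0.5 × 8.59 × 2.3 × 56.2 × 0.6 = 333.1 kPa.
q_ult = 966.12 + 333.1 = 1299.2 kPa.
Net ultimate: q_net = 1299.2 − 19.757 = 1279.5 kPa.
q_all(net) = 1279.5 / 3 = 426.49 kPa.

q_all(net) ≈ 430 kPa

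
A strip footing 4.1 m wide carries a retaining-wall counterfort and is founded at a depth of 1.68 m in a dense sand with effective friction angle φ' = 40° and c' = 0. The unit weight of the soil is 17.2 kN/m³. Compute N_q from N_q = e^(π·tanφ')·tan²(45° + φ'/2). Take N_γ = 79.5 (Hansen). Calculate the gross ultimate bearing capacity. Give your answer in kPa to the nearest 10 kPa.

q_ult ≈ 4660 kPa

tan40° = 0.8391, so N_q = e^(π×0.8391)·tan²(65°) = 13.959 × 4.599 = 64.2.
Effective surcharge at the founding depth q = γ·D_f = 17.2 × 1.68 = 28.896 kPa.
q_ult = q·N_q + 0.5·γ·B·N_γ
     = 28.896 × 64.195 + 0.5 × 17.2 × 4.1 × 79.5
     = 1855 + 2803.2 = 4658.2 kPa.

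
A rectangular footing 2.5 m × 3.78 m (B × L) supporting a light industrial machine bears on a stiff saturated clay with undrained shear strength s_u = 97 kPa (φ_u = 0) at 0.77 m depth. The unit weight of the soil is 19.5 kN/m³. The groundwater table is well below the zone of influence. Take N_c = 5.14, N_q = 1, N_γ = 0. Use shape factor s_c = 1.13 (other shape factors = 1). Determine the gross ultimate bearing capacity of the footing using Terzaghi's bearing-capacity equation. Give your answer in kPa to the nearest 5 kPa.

q_ult ≈ 580 kPa

Overburden at base level: q = 19.5 × 0.77 = 15.015 kPa.
Cohesion term c·N_c·s_c = 97 × 5.14 × 1.13 = 563.4 kPa; surcharge term q·N_q = 15.015 × 1 = 15.015 kPa.
q_ult = 563.4 + 15.015 = 578.41 kPa.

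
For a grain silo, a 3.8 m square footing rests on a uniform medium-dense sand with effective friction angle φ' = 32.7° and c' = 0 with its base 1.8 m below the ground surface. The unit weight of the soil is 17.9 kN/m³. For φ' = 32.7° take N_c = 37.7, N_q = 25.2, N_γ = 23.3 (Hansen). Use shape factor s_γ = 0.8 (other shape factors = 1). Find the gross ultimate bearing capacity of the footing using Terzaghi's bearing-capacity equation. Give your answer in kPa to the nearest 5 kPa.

q_ult ≈ 1445 kPa

Effective surcharge at the founding depth q = γ·D_f = 17.9 × 1.8 = 32.22 kPa.
q_ult = q·N_q + 0.5·γ·B·N_γ·s_γ
     = 32.22 × 25.2 + 0.5 × 17.9 × 3.8 × 23.3 × 0.8
     = 811.94 + 633.95 = 1445.9 kPa.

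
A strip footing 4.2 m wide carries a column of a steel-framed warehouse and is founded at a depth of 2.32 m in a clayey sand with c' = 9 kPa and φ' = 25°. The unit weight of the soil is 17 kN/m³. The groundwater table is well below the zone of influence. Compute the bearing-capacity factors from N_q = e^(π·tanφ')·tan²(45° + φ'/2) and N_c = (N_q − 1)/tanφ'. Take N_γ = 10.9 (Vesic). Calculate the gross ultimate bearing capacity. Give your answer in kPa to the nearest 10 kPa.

q_ult ≈ 1000 kPa

tan25° = 0.4663, so N_q = e^(π×0.4663)·tan²(57.5°) = 4.327 × 2.464 = 10.66.
N_c = (10.66 − 1)/tan25° = 20.72.
Overburden at base level: q = 17 × 2.32 = 39.44 kPa.
Cohesion term c·N_c = 9 × 20.721 = 186.48 kPa; surcharge term q·N_q = 39.44 × 10.662 = 420.51 kPa; self-weight term 0.5·γ·B·N_γ = 0.5 × 17 × 4.2 × 10.9 = 389.13 kPa.
q_ult = 186.48 + 420.51 + 389.13 = 996.13 kPa.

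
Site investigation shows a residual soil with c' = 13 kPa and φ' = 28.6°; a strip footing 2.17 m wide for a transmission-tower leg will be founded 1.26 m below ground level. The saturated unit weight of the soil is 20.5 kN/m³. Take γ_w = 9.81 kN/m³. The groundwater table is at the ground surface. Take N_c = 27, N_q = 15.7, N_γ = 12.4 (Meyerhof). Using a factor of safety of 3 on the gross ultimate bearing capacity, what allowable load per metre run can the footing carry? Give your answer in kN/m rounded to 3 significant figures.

γ' = 20.5 − 9.81 = 10.69 kN/m³ (submerged throughout). q = 10.69 × 1.26 = 13.469 kPa; the same γ' applies in the ½γBN_γ term.
c·N_c = 13 × 27 = 351 kPa
q·N_q = 13.469 × 15.7 = 211.47 kPa
0.5·γ·B·N_γ = 0.5 × 10.69 × 2.17 × 12.4 = 143.82 kPa
q_ult = 351 + 211.47 + 143.82 = 706.29 kPa.
Gross allowable pressure q_all = 706.29 / 3 = 235.43 kPa.
Allowable wall load = q_all × B = 235.43 × 2.17 = 510.89 kN per metre run.

≈ 511 kN/m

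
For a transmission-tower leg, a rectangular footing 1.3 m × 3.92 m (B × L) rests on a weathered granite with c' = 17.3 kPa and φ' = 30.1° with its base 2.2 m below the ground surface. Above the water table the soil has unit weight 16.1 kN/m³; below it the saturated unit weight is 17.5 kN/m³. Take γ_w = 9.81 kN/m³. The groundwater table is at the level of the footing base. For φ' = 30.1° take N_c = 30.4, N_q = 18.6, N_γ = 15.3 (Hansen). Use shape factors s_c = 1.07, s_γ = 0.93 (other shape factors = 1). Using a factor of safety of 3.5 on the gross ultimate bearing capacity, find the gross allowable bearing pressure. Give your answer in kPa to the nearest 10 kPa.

Effective surcharge at the founding depth q = γ·D_f = 16.1 × 2.2 = 35.42 kPa.
The water table coincides with the base, so in the self-weight term γ → γ' = 7.69 kN/m³.
q_ult = c·N_c·s_c + q·N_q + 0.5·γ·B·N_γ·s_γ
     = 17.3 × 30.4 × 1.07 + 35.42 × 18.6 + 0.5 × 7.69 × 1.3 × 15.3 × 0.93
     = 562.73 + 658.81 + 71.124 = 1292.7 kPa.
q_all = 1292.7 / 3.5 = 369.33 kPa.

q_all ≈ 370 kPa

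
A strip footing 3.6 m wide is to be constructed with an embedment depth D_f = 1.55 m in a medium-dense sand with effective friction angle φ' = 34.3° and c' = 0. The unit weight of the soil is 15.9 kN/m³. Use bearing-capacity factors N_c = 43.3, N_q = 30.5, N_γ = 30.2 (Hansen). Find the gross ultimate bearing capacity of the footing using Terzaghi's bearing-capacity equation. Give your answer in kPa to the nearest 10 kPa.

q = γ·D_f = 15.9 × 1.55 = 24.645 kPa.
q·N_q = 24.645 × 30.5 = 751.67 kPa
0.5·γ·B·N_γ = 0.5 × 15.9 × 3.6 × 30.2 = 864.32 kPa
q_ult = 751.67 + 864.32 = 1616 kPa.

q_ult ≈ 1620 kPa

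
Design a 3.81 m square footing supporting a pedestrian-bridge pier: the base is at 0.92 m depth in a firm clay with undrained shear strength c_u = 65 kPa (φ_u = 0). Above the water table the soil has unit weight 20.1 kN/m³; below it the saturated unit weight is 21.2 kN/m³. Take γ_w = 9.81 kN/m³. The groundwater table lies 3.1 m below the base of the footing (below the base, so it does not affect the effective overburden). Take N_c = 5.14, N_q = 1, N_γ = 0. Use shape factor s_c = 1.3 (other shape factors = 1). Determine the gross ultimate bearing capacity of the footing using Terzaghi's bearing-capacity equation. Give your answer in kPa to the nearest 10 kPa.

Effective surcharge at the founding depth q = γ·D_f = 20.1 × 0.92 = 18.492 kPa.
q_ult = c·N_c·s_c + q·N_q
     = 65 × 5.14 × 1.3 + 18.492 × 1
     = 434.33 + 18.492 = 452.82 kPa.

q_ult ≈ 450 kPa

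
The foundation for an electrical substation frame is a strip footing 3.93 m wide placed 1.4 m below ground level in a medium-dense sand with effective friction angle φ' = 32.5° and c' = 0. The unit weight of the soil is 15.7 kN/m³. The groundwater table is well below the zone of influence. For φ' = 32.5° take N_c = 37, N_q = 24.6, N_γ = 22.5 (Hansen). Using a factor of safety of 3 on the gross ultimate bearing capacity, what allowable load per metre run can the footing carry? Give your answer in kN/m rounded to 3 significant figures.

≈ 1620 kN/m

Effective surcharge at the founding depth q = γ·D_f = 15.7 × 1.4 = 21.98 kPa.
q_ult = q·N_q + 0.5·γ·B·N_γ
     = 21.98 × 24.6 + 0.5 × 15.7 × 3.93 × 22.5
     = 540.71 + 694.14 = 1234.8 kPa.
Gross allowable pressure q_all = 1234.8 / 3 = 411.61 kPa.
Allowable wall load = q_all × B = 411.61 × 3.93 = 1617.6 kN per metre run.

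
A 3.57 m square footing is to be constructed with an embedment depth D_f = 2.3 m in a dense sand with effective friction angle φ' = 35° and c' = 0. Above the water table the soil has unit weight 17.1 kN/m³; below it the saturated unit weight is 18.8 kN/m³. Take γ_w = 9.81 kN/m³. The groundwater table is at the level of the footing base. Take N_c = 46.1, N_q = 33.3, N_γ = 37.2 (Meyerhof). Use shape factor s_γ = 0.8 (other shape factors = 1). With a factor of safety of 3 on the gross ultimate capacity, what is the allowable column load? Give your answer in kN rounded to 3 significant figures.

P_all ≈ 7590 kN

Effective surcharge at the founding depth q = γ·D_f = 17.1 × 2.3 = 39.33 kPa.
The water table coincides with the base, so in the self-weight term γ → γ' = 8.99 kN/m³.
q_ult = q·N_q + 0.5·γ·B·N_γ·s_γ
     = 39.33 × 33.3 + 0.5 × 8.99 × 3.57 × 37.2 × 0.8
     = 1309.7 + 477.56 = 1787.3 kPa.
Gross allowable pressure q_all = 1787.3 / 3 = 595.75 kPa.
Footing area = 12.7449 m², so allowable column load = 595.75 × 12.7449 = 7592.8 kN.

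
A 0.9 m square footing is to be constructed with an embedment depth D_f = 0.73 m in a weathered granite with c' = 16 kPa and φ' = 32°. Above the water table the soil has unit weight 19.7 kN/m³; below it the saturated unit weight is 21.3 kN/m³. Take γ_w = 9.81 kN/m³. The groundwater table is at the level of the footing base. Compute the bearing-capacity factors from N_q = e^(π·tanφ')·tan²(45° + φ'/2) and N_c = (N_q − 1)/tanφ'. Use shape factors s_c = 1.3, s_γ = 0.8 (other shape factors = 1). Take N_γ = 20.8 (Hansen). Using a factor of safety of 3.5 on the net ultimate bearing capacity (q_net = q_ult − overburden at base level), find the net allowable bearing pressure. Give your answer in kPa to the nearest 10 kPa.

N_q = e^(π·tan32°)·tan²(61°) = 23.18; N_c = (N_q − 1)/tanφ' = 35.49.
Overburden at base level: q = 19.7 × 0.73 = 14.381 kPa.
Below the base the soil is submerged, so the ½γBN_γ term uses γ' = 21.3 − 9.81 = 11.49 kN/m³.
Cohesion term c·N_c·s_c = 16 × 35.49 × 1.3 = 738.2 kPa; surcharge term q·N_q = 14.381 × 23.177 = 333.31 kPa; self-weight term 0.5·γ·B·N_γ·s_γ = 0.5 × 11.49 × 0.9 × 20.8 × 0.8 = 86.037 kPa.
q_ult = 738.2 + 333.31 + 86.037 = 1157.5 kPa.
q_net = 1157.5 − 14.381 = 1143.2 kPa.
q_all(net) = 1143.2 / 3.5 = 326.62 kPa.

q_all(net) ≈ 330 kPa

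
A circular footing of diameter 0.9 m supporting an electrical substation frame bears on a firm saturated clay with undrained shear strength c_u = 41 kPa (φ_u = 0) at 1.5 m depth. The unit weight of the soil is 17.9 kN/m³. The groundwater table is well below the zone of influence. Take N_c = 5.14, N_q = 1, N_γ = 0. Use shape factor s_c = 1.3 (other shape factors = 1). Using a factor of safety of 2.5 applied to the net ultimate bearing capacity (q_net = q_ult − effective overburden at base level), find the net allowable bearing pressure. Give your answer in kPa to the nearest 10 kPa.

q = γ·D_f = 17.9 × 1.5 = 26.85 kPa.
c·N_c·s_c = 41 × 5.14 × 1.3 = 273.96 kPa
q·N_q = 26.85 × 1 = 26.85 kPa
q_ult = 273.96 + 26.85 = 300.81 kPa.
Net ultimate: q_net = 300.81 − 26.85 = 273.96 kPa.
q_all(net) = 273.96 / 2.5 = 109.58 kPa.

q_all(net) ≈ 110 kPa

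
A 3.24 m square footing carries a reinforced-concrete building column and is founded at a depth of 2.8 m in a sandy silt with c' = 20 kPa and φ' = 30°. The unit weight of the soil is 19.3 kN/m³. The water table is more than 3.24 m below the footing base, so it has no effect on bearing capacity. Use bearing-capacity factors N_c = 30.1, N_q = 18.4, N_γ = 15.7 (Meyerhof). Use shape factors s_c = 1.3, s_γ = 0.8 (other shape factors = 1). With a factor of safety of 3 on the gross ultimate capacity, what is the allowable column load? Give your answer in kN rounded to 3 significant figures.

q = γ·D_f = 19.3 × 2.8 = 54.04 kPa.
c·N_c·s_c = 20 × 30.1 × 1.3 = 782.6 kPa
q·N_q = 54.04 × 18.4 = 994.34 kPa
0.5·γ·B·N_γ·s_γ = 0.5 × 19.3 × 3.24 × 15.7 × 0.8 = 392.7 kPa
q_ult = 782.6 + 994.34 + 392.7 = 2169.6 kPa.
Gross allowable pressure q_all = 2169.6 / 3 = 723.21 kPa.
Footing area = 10.4976 m², so allowable column load = 723.21 × 10.4976 = 7592 kN.

P_all ≈ 7590 kN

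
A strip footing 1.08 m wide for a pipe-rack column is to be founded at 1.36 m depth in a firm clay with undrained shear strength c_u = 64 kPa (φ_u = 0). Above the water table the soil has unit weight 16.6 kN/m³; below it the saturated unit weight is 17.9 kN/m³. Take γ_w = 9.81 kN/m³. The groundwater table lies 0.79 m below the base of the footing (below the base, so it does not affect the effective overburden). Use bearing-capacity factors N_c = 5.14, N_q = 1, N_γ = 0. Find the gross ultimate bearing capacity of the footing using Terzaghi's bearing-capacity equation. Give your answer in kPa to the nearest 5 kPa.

q = γ·D_f = 16.6 × 1.36 = 22.576 kPa.
c·N_c = 64 × 5.14 = 328.96 kPa
q·N_q = 22.576 × 1 = 22.576 kPa
q_ult = 328.96 + 22.576 = 351.54 kPa.

q_ult ≈ 350 kPa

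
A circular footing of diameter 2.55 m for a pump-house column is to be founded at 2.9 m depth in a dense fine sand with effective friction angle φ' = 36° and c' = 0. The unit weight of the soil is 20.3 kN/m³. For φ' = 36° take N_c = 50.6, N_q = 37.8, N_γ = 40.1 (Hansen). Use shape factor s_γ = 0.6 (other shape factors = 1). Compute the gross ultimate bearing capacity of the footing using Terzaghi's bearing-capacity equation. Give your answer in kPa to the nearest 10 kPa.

q = γ·D_f = 20.3 × 2.9 = 58.87 kPa.
q·N_q = 58.87 × 37.8 = 2225.3 kPa
0.5·γ·B·N_γ·s_γ = 0.5 × 20.3 × 2.55 × 40.1 × 0.6 = 622.73 kPa
q_ult = 2225.3 + 622.73 = 2848 kPa.

q_ult ≈ 2850 kPa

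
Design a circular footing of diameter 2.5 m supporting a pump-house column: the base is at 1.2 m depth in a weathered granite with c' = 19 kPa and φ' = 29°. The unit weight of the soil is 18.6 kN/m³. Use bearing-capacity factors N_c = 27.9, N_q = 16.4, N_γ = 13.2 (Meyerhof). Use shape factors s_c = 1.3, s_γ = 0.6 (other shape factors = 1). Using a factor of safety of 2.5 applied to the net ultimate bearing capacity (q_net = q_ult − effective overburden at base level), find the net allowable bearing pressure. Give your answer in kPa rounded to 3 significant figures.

Overburden at base level: q = 18.6 × 1.2 = 22.32 kPa.
Cohesion term c·N_c·s_c = 19 × 27.9 × 1.3 = 689.13 kPa; surcharge term q·N_q = 22.32 × 16.4 = 366.05 kPa; self-weight term 0.5·γ·B·N_γ·s_γ = 0.5 × 18.6 × 2.5 × 13.2 × 0.6 = 184.14 kPa.
q_ult = 689.13 + 366.05 + 184.14 = 1239.3 kPa.
Net ultimate: q_net = 1239.3 − 22.32 = 1217 kPa.
q_all(net) = 1217 / 2.5 = 486.8 kPa.

q_all(net) ≈ 487 kPa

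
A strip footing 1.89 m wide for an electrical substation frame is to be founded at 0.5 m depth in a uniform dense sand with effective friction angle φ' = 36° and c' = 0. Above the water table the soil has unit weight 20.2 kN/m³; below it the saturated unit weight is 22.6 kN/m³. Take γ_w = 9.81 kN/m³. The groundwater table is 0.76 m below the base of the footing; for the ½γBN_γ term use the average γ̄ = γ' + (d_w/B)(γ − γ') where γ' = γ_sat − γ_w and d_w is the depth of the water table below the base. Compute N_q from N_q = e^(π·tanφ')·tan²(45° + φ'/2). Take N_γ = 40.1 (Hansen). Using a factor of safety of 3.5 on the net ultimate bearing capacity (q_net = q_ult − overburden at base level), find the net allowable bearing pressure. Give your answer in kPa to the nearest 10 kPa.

q_all(net) ≈ 280 kPa

N_q = e^(π·tan36°)·tan²(63°) = 37.75.
q = γ·D_f = 20.2 × 0.5 = 10.1 kPa.
γ' = 12.79 kN/m³; averaging over the depth B below the base, γ̄ = γ' + (d_w/B)(γ − γ') = 15.77 kN/m³.
q·N_q = 10.1 × 37.752 = 381.3 kPa
0.5·γ·B·N_γ = 0.5 × 15.77 × 1.89 × 40.1 = 597.58 kPa
q_ult = 381.3 + 597.58 = 978.88 kPa.
q_net = 978.88 − 10.1 = 968.78 kPa.
q_all(net) = 968.78 / 3.5 = 276.8 kPa.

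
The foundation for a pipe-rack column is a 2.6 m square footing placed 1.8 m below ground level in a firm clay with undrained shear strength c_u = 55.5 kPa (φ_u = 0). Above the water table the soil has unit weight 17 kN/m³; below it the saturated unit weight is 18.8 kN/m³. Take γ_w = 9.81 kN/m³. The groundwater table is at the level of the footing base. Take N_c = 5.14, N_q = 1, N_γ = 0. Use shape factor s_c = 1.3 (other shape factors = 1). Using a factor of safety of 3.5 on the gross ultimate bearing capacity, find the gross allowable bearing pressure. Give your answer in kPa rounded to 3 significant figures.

q_all ≈ 115 kPa

q = γ·D_f = 17 × 1.8 = 30.6 kPa.
c·N_c·s_c = 55.5 × 5.14 × 1.3 = 370.85 kPa
q·N_q = 30.6 × 1 = 30.6 kPa
q_ult = 370.85 + 30.6 = 401.45 kPa.
q_all = 401.45 / 3.5 = 114.7 kPa.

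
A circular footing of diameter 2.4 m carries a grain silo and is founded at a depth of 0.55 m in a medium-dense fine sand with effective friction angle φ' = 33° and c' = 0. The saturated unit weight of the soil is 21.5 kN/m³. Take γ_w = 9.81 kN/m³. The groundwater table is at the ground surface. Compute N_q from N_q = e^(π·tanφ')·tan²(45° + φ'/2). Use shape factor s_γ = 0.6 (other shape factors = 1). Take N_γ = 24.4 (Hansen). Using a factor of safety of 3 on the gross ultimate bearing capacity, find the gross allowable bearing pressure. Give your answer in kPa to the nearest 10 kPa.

q_all ≈ 120 kPa

N_q = e^(π·tan33°)·tan²(61.5°) = 26.09.
With the water table at the surface the whole profile is submerged: γ' = 21.5 − 9.81 = 11.69 kN/m³, so q = γ'·D_f = 6.4295 kPa; the same γ' applies in the ½γBN_γ term.
q_ult = q·N_q + 0.5·γ·B·N_γ·s_γ
     = 6.4295 × 26.092 + 0.5 × 11.69 × 2.4 × 24.4 × 0.6
     = 167.76 + 205.37 = 373.13 kPa.
q_all = 373.13 / 3 = 124.38 kPa.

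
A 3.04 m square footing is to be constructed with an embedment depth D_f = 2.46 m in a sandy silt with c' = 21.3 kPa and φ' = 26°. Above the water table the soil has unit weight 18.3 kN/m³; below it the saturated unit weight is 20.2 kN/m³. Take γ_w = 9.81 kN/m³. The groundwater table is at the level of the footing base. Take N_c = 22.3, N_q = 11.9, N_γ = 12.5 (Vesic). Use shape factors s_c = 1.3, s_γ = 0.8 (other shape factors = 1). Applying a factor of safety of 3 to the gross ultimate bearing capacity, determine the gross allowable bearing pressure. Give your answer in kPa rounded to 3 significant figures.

q_all ≈ 437 kPa

q = γ·D_f = 18.3 × 2.46 = 45.018 kPa.
For the ½γBN_γ term take γ' = 20.2 − 9.81 = 10.39 kN/m³ (soil below base is submerged).
c·N_c·s_c = 21.3 × 22.3 × 1.3 = 617.49 kPa
q·N_q = 45.018 × 11.9 = 535.71 kPa
0.5·γ·B·N_γ·s_γ = 0.5 × 10.39 × 3.04 × 12.5 × 0.8 = 157.93 kPa
q_ult = 617.49 + 535.71 + 157.93 = 1311.1 kPa.
q_all = q_ult / FS = 1311.1 / 3 = 437.04 kPa.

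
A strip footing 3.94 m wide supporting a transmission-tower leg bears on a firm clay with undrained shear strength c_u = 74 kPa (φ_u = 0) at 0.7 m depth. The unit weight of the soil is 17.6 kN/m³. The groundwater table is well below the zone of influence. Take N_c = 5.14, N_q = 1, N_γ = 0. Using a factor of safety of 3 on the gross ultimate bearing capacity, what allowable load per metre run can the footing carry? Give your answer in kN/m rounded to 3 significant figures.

≈ 516 kN/m

Effective surcharge at the founding depth q = γ·D_f = 17.6 × 0.7 = 12.32 kPa.
q_ult = c·N_c + q·N_q
     = 74 × 5.14 + 12.32 × 1
     = 380.36 + 12.32 = 392.68 kPa.
Gross allowable pressure q_all = 392.68 / 3 = 130.89 kPa.
Allowable wall load = q_all × B = 130.89 × 3.94 = 515.72 kN per metre run.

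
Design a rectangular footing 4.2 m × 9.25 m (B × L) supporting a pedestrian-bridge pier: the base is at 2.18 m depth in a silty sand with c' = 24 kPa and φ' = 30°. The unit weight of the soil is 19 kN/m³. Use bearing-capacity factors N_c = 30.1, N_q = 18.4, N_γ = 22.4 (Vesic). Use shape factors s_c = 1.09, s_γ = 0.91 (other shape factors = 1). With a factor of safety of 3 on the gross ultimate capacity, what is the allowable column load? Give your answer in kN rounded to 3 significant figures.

Effective surcharge at the founding depth q = γ·D_f = 19 × 2.18 = 41.42 kPa.
q_ult = c·N_c·s_c + q·N_q + 0.5·γ·B·N_γ·s_γ
     = 24 × 30.1 × 1.09 + 41.42 × 18.4 + 0.5 × 19 × 4.2 × 22.4 × 0.91
     = 787.42 + 762.13 + 813.32 = 2362.9 kPa.
Gross allowable pressure q_all = 2362.9 / 3 = 787.62 kPa.
Footing area = 38.85 m², so allowable column load = 787.62 × 38.85 = 30599 kN.

P_all ≈ 30600 kN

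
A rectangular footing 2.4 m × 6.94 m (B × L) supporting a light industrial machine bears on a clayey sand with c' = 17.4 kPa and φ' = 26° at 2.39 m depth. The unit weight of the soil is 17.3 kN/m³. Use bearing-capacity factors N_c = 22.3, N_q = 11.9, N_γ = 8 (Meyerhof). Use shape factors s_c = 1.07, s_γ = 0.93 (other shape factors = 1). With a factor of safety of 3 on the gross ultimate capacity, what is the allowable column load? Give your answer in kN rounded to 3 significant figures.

Overburden at base level: q = 17.3 × 2.39 = 41.347 kPa.
Cohesion term c·N_c·s_c = 17.4 × 22.3 × 1.07 = 415.18 kPa; surcharge term q·N_q = 41.347 × 11.9 = 492.03 kPa; self-weight term 0.5·γ·B·N_γ·s_γ = 0.5 × 17.3 × 2.4 × 8 × 0.93 = 154.45 kPa.
q_ult = 415.18 + 492.03 + 154.45 = 1061.7 kPa.
Gross allowable pressure q_all = 1061.7 / 3 = 353.89 kPa.
Footing area = 16.656 m², so allowable column load = 353.89 × 16.656 = 5894.4 kN.

P_all ≈ 5890 kN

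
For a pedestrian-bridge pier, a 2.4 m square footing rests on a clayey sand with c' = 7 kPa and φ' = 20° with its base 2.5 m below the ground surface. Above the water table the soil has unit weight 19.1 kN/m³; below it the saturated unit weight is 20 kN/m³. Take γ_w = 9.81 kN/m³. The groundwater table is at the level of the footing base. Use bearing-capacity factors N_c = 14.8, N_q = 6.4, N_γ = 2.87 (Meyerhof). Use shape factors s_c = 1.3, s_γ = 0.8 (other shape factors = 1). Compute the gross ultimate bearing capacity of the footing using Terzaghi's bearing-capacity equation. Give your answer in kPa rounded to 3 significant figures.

q_ult ≈ 468 kPa

Effective surcharge at the founding depth q = γ·D_f = 19.1 × 2.5 = 47.75 kPa.
The water table coincides with the base, so in the self-weight term γ → γ' = 10.19 kN/m³.
q_ult = c·N_c·s_c + q·N_q + 0.5·γ·B·N_γ·s_γ
     = 7 × 14.8 × 1.3 + 47.75 × 6.4 + 0.5 × 10.19 × 2.4 × 2.87 × 0.8
     = 134.68 + 305.6 + 28.075 = 468.36 kPa.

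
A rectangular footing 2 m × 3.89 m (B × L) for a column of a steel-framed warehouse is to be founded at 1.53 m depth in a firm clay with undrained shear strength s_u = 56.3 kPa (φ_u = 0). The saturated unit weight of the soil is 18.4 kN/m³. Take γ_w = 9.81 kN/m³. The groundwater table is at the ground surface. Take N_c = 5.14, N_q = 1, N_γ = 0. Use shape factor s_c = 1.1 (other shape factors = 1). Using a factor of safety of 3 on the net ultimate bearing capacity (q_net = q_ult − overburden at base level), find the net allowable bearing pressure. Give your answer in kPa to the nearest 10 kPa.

γ' = 18.4 − 9.81 = 8.59 kN/m³ (submerged throughout). q = 8.59 × 1.53 = 13.143 kPa.
c·N_c·s_c = 56.3 × 5.14 × 1.1 = 318.32 kPa
q·N_q = 13.143 × 1 = 13.143 kPa
q_ult = 318.32 + 13.143 = 331.46 kPa.
q_net = 331.46 − 13.143 = 318.32 kPa.
q_all(net) = 318.32 / 3 = 106.11 kPa.

q_all(net) ≈ 110 kPa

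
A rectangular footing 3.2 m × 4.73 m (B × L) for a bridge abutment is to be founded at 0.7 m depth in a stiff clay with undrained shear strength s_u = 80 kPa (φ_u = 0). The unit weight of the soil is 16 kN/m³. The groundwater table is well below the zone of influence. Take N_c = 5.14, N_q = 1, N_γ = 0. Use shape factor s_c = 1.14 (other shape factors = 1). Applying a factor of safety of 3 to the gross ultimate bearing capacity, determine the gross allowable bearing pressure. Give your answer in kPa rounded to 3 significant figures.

q_all ≈ 160 kPa

Overburden at base level: q = 16 × 0.7 = 11.2 kPa.
Cohesion term c·N_c·s_c = 80 × 5.14 × 1.14 = 468.77 kPa; surcharge term q·N_q = 11.2 × 1 = 11.2 kPa.
q_ult = 468.77 + 11.2 = 479.97 kPa.
q_all = q_ult / FS = 479.97 / 3 = 159.99 kPa.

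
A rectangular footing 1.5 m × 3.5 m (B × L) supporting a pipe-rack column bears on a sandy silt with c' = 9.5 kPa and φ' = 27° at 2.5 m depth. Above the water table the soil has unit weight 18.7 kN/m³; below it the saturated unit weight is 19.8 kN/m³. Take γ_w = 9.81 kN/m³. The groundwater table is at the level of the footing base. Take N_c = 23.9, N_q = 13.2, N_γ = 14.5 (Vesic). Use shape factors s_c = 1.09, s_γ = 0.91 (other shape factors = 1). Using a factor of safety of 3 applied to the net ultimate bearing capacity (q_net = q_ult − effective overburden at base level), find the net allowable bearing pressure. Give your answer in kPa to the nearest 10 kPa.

q_all(net) ≈ 310 kPa

q = γ·D_f = 18.7 × 2.5 = 46.75 kPa.
For the ½γBN_γ term take γ' = 19.8 − 9.81 = 9.99 kN/m³ (soil below base is submerged).
c·N_c·s_c = 9.5 × 23.9 × 1.09 = 247.48 kPa
q·N_q = 46.75 × 13.2 = 617.1 kPa
0.5·γ·B·N_γ·s_γ = 0.5 × 9.99 × 1.5 × 14.5 × 0.91 = 98.864 kPa
q_ult = 247.48 + 617.1 + 98.864 = 963.45 kPa.
Net ultimate: q_net = 963.45 − 46.75 = 916.7 kPa.
q_all(net) = 916.7 / 3 = 305.57 kPa.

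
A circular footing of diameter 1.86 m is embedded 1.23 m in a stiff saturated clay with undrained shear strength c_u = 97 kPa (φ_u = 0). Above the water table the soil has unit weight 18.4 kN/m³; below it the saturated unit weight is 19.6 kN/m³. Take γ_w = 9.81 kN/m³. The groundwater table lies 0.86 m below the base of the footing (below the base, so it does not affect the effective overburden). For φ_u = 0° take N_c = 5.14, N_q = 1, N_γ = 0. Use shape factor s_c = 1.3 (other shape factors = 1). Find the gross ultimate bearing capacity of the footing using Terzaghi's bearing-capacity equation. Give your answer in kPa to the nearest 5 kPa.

q_ult ≈ 670 kPa

Overburden at base level: q = 18.4 × 1.23 = 22.632 kPa.
Cohesion term c·N_c·s_c = 97 × 5.14 × 1.3 = 648.15 kPa; surcharge term q·N_q = 22.632 × 1 = 22.632 kPa.
q_ult = 648.15 + 22.632 = 670.79 kPa.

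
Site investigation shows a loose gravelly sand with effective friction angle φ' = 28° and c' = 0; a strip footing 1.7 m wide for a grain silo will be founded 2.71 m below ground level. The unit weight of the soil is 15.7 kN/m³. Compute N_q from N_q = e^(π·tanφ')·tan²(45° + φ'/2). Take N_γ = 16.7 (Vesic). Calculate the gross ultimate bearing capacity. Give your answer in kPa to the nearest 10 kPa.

q_ult ≈ 850 kPa

tan28° = 0.5317, so N_q = e^(π×0.5317)·tan²(59°) = 5.314 × 2.77 = 14.72.
Effective surcharge at the founding depth q = γ·D_f = 15.7 × 2.71 = 42.547 kPa.
q_ult = q·N_q + 0.5·γ·B·N_γ
     = 42.547 × 14.72 + 0.5 × 15.7 × 1.7 × 16.7
     = 626.29 + 222.86 = 849.15 kPa.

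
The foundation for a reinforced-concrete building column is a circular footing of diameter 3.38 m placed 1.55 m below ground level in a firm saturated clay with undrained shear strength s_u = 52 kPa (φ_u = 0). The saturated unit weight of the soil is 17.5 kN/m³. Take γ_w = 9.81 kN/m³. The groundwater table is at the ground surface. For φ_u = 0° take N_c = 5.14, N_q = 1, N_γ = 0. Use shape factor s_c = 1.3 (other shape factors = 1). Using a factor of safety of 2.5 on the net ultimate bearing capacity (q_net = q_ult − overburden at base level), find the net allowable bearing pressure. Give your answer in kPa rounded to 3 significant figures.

q_all(net) ≈ 139 kPa

Water table at ground surface, so effective unit weight γ' = 17.5 − 9.81 = 7.69 kN/m³ is used throughout; overburden q = 7.69 × 1.55 = 11.919 kPa.
Cohesion term c·N_c·s_c = 52 × 5.14 × 1.3 = 347.46 kPa; surcharge term q·N_q = 11.919 × 1 = 11.919 kPa.
q_ult = 347.46 + 11.919 = 359.38 kPa.
q_net = 359.38 − 11.919 = 347.46 kPa.
q_all(net) = 347.46 / 2.5 = 138.99 kPa.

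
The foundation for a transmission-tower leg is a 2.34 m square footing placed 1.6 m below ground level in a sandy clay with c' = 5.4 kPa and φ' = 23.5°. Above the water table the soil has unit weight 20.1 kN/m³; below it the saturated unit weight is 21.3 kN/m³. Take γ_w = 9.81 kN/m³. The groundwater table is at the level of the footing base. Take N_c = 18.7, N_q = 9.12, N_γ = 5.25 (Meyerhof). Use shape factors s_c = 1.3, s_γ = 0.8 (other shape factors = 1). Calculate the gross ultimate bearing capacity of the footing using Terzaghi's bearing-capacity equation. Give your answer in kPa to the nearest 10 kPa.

q_ult ≈ 480 kPa

Overburden at base level: q = 20.1 × 1.6 = 32.16 kPa.
Below the base the soil is submerged, so the ½γBN_γ term uses γ' = 21.3 − 9.81 = 11.49 kN/m³.
Cohesion term c·N_c·s_c = 5.4 × 18.7 × 1.3 = 131.27 kPa; surcharge term q·N_q = 32.16 × 9.12 = 293.3 kPa; self-weight term 0.5·γ·B·N_γ·s_γ = 0.5 × 11.49 × 2.34 × 5.25 × 0.8 = 56.462 kPa.
q_ult = 131.27 + 293.3 + 56.462 = 481.04 kPa.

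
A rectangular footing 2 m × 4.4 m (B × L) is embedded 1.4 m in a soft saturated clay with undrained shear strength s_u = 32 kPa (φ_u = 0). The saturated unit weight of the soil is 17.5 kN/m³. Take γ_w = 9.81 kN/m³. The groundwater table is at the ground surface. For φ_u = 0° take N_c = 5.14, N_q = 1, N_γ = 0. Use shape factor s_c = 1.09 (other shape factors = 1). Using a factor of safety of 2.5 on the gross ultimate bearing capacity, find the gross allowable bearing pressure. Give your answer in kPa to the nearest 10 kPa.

q_all ≈ 80 kPa

γ' = 17.5 − 9.81 = 7.69 kN/m³ (submerged throughout). q = 7.69 × 1.4 = 10.766 kPa.
c·N_c·s_c = 32 × 5.14 × 1.09 = 179.28 kPa
q·N_q = 10.766 × 1 = 10.766 kPa
q_ult = 179.28 + 10.766 = 190.05 kPa.
q_all = 190.05 / 2.5 = 76.02 kPa.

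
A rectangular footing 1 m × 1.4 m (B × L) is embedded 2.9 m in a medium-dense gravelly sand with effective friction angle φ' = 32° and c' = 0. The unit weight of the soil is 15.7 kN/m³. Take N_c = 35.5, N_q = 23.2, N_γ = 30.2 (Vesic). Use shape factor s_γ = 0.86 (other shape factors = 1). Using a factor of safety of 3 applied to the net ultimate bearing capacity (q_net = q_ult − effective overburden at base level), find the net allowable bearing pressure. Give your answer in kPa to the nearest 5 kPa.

Overburden at base level: q = 15.7 × 2.9 = 45.53 kPa.
Surcharge term q·N_q = 45.53 × 23.2 = 1056.3 kPa; self-weight term 0.5·γ·B·N_γ·s_γ = 0.5 × 15.7 × 1 × 30.2 × 0.86 = 203.88 kPa.
q_ult = 1056.3 + 203.88 = 1260.2 kPa.
Net ultimate: q_net = 1260.2 − 45.53 = 1214.6 kPa.
q_all(net) = 1214.6 / 3 = 404.88 kPa.

q_all(net) ≈ 405 kPa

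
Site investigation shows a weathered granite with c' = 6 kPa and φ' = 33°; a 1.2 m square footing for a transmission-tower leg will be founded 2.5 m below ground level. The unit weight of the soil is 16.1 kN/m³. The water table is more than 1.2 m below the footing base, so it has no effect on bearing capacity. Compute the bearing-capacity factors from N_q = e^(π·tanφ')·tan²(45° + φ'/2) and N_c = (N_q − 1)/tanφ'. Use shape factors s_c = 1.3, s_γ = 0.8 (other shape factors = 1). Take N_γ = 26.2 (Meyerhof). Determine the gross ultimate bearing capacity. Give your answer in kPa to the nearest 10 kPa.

tan33° = 0.6494, so N_q = e^(π×0.6494)·tan²(61.5°) = 7.692 × 3.392 = 26.09.
N_c = (26.09 − 1)/tan33° = 38.64.
q = γ·D_f = 16.1 × 2.5 = 40.25 kPa.
c·N_c·s_c = 6 × 38.638 × 1.3 = 301.38 kPa
q·N_q = 40.25 × 26.092 = 1050.2 kPa
0.5·γ·B·N_γ·s_γ = 0.5 × 16.1 × 1.2 × 26.2 × 0.8 = 202.47 kPa
q_ult = 301.38 + 1050.2 + 202.47 = 1554.1 kPa.

q_ult ≈ 1550 kPa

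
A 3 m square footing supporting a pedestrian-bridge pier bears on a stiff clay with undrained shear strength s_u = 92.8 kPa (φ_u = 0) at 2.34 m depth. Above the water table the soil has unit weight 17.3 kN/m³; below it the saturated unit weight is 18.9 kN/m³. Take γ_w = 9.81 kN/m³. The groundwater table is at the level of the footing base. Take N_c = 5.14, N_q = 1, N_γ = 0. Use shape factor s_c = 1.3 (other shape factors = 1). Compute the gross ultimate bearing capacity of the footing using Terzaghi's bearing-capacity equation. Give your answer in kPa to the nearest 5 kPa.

Overburden at base level: q = 17.3 × 2.34 = 40.482 kPa.
Cohesion term c·N_c·s_c = 92.8 × 5.14 × 1.3 = 620.09 kPa; surcharge term q·N_q = 40.482 × 1 = 40.482 kPa.
q_ult = 620.09 + 40.482 = 660.57 kPa.

q_ult ≈ 660 kPa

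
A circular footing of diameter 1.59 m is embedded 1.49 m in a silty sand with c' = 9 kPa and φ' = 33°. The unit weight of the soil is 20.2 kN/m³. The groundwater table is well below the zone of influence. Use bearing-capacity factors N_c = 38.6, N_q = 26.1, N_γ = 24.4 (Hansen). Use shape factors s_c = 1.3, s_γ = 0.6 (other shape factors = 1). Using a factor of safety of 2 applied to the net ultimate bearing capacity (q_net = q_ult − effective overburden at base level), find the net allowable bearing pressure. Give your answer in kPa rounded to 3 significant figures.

q_all(net) ≈ 721 kPa

Effective surcharge at the founding depth q = γ·D_f = 20.2 × 1.49 = 30.098 kPa.
q_ult = c·N_c·s_c + q·N_q + 0.5·γ·B·N_γ·s_γ
     = 9 × 38.6 × 1.3 + 30.098 × 26.1 + 0.5 × 20.2 × 1.59 × 24.4 × 0.6
     = 451.62 + 785.56 + 235.1 = 1472.3 kPa.
Net ultimate: q_net = 1472.3 − 30.098 = 1442.2 kPa.
q_all(net) = 1442.2 / 2 = 721.09 kPa.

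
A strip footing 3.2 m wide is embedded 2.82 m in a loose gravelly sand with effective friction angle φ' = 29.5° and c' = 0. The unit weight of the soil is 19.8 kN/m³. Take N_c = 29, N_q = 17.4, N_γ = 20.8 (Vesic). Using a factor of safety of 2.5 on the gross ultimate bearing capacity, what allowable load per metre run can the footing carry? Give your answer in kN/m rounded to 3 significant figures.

≈ 2090 kN/m

Overburden at base level: q = 19.8 × 2.82 = 55.836 kPa.
Surcharge term q·N_q = 55.836 × 17.4 = 971.55 kPa; self-weight term 0.5·γ·B·N_γ = 0.5 × 19.8 × 3.2 × 20.8 = 658.94 kPa.
q_ult = 971.55 + 658.94 = 1630.5 kPa.
Gross allowable pressure q_all = 1630.5 / 2.5 = 652.2 kPa.
Allowable wall load = q_all × B = 652.2 × 3.2 = 2087 kN per metre run.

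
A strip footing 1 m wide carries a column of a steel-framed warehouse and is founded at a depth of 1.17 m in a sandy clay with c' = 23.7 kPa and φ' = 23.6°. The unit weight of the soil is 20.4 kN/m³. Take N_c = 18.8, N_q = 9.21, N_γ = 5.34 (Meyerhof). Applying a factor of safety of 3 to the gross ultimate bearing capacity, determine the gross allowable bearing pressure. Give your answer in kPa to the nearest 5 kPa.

q = γ·D_f = 20.4 × 1.17 = 23.868 kPa.
c·N_c = 23.7 × 18.8 = 445.56 kPa
q·N_q = 23.868 × 9.21 = 219.82 kPa
0.5·γ·B·N_γ = 0.5 × 20.4 × 1 × 5.34 = 54.468 kPa
q_ult = 445.56 + 219.82 + 54.468 = 719.85 kPa.
q_all = q_ult / FS = 719.85 / 3 = 239.95 kPa.

q_all ≈ 240 kPa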